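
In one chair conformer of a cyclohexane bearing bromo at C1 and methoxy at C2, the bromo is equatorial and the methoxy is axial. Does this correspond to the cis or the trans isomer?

C1 and C2 have opposite parity, so their axial bonds point in opposite directions.
With opposite-parity carbons, two substituents on the same face are one axial and one equatorial; opposite faces give both axial or both equatorial.
Here the groups are equatorial/axial → same face → cis.

cis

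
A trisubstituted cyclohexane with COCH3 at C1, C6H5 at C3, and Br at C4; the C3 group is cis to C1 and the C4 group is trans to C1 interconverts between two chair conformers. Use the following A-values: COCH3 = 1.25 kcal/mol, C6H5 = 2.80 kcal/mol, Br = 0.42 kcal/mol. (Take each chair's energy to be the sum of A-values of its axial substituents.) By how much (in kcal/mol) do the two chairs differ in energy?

Chair I (acetyl axial, phenyl axial, bromo axial): E = 4.47 kcal/mol.
Chair II (acetyl equatorial, phenyl equatorial, bromo equatorial): E = 0.00 kcal/mol.
ΔE = 4.47 − 0.00 = 4.47 kcal/mol; chair II is more stable.

4.47 kcal/mol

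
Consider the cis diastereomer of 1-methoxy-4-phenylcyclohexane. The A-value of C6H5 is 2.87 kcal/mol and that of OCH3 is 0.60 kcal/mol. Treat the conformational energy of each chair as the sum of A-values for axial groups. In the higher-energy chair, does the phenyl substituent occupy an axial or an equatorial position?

C1 and C4 have opposite parity, so for the cis isomer the two substituents are one axial and one equatorial in each chair.
Chair I (phenyl axial, methoxy equatorial): E = 2.87 kcal/mol.
Chair II (phenyl equatorial, methoxy axial): E = 0.60 kcal/mol.
Chair I is the less stable (higher-energy) conformer, and in that chair the phenyl group is axial.

axial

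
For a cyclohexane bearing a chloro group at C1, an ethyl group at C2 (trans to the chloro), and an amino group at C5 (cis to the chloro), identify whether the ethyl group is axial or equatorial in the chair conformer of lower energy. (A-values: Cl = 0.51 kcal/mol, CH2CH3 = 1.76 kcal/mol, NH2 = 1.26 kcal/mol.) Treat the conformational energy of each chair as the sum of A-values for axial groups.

Chair I (chloro axial, ethyl axial, amino axial): E = 3.53 kcal/mol.
Chair II (chloro equatorial, ethyl equatorial, amino equatorial): E = 0.00 kcal/mol.
Chair II is the more stable (lower-energy) conformer, and in that chair the ethyl group is equatorial.

equatorial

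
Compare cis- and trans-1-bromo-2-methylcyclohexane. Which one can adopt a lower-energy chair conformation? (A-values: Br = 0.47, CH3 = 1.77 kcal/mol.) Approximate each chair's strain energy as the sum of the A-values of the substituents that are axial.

At 1,2 positions (parity opposite): cis → (a,e or e,a); trans → (e,e or a,a).
Best chair for cis: E = 0.47 kcal/mol; best chair for trans: E = 0.00 kcal/mol.
The trans isomer is lower by 0.47 kcal/mol.

trans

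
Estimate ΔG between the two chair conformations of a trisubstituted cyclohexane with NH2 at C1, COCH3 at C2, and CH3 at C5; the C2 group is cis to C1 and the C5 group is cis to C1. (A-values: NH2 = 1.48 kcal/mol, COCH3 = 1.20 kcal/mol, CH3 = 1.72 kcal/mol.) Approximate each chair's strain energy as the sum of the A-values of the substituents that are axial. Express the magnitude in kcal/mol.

2.00 kcal/mol

Chair I (amino axial, acetyl equatorial, methyl axial): E = 3.20 kcal/mol.
Chair II (amino equatorial, acetyl axial, methyl equatorial): E = 1.20 kcal/mol.
ΔE = 3.20 − 1.20 = 2.00 kcal/mol; chair II is more stable.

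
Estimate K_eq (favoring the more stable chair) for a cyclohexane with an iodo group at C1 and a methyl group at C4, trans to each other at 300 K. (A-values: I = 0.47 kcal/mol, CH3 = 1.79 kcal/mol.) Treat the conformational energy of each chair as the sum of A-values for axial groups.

C1 and C4 have opposite parity, so for the trans isomer the two substituents are e,e in one chair and a,a in the other.
Chair I (iodo axial, methyl axial): E = 2.26 kcal/mol; chair II (iodo equatorial, methyl equatorial): E = 0.00 kcal/mol.
ΔG = 2.26 kcal/mol between the two chairs.
K = exp(ΔG/RT) with R = 1.987×10⁻³ kcal mol⁻¹ K⁻¹ and T = 300 K gives K ≈ 44.3.

K ≈ 44.3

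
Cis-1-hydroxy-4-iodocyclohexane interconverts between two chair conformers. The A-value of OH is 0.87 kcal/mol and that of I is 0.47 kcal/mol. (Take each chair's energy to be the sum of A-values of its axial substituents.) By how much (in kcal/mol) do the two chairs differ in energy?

C1 and C4 have opposite parity, so for the cis isomer the two substituents are one axial and one equatorial in each chair.
Chair I (hydroxyl axial, iodo equatorial): E = 0.87 kcal/mol.
Chair II (hydroxyl equatorial, iodo axial): E = 0.47 kcal/mol.
ΔE = 0.87 − 0.47 = 0.40 kcal/mol; chair II is more stable.

0.40 kcal/mol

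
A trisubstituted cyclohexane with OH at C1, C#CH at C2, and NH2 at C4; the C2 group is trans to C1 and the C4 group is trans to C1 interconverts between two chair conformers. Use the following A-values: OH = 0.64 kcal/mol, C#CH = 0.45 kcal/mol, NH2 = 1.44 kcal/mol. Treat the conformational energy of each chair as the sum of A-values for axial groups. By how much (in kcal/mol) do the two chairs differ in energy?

Chair I (hydroxyl axial, ethynyl axial, amino axial): E = 2.53 kcal/mol.
Chair II (hydroxyl equatorial, ethynyl equatorial, amino equatorial): E = 0.00 kcal/mol.
ΔE = 2.53 − 0.00 = 2.53 kcal/mol; chair II is more stable.

2.53 kcal/mol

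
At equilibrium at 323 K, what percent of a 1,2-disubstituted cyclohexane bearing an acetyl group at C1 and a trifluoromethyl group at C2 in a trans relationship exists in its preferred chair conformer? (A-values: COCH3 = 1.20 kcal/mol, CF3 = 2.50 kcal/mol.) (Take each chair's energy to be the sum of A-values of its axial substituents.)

99.7%

C1 and C2 have opposite parity, so for the trans isomer the two substituents are e,e in one chair and a,a in the other.
Chair I (acetyl axial, trifluoromethyl axial): E = 3.70 kcal/mol; chair II (acetyl equatorial, trifluoromethyl equatorial): E = 0.00 kcal/mol.
ΔG = 3.70 kcal/mol between the two chairs.
K = exp(ΔG/RT) with R = 1.987×10⁻³ kcal mol⁻¹ K⁻¹ and T = 323 K gives K ≈ 319.
Fraction in the lower-energy chair = K/(K+1) = 99.7%.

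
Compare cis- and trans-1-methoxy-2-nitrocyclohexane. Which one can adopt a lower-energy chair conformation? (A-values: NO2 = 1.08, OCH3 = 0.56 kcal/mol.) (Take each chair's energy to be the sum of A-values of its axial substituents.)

trans

At 1,2 positions (parity opposite): cis → (a,e or e,a); trans → (e,e or a,a).
Best chair for cis: E = 0.56 kcal/mol; best chair for trans: E = 0.00 kcal/mol.
The trans isomer is lower by 0.56 kcal/mol.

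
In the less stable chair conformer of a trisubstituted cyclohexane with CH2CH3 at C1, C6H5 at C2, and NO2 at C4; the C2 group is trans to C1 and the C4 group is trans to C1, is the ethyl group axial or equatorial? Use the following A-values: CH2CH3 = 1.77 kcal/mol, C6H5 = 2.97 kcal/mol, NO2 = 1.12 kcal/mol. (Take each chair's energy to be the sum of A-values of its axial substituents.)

Chair I (ethyl axial, phenyl axial, nitro axial): E = 5.86 kcal/mol.
Chair II (ethyl equatorial, phenyl equatorial, nitro equatorial): E = 0.00 kcal/mol.
Chair I is the less stable (higher-energy) conformer, and in that chair the ethyl group is axial.

axial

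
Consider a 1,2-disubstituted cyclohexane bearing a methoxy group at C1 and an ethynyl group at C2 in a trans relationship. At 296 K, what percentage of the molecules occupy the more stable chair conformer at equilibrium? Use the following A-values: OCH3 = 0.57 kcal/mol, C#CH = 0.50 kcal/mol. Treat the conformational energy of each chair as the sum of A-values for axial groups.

86.0%

C1 and C2 have opposite parity, so for the trans isomer the two substituents are e,e in one chair and a,a in the other.
Chair I (methoxy axial, ethynyl axial): E = 1.07 kcal/mol; chair II (methoxy equatorial, ethynyl equatorial): E = 0.00 kcal/mol.
ΔG = 1.07 kcal/mol between the two chairs.
K = exp(ΔG/RT) with R = 1.987×10⁻³ kcal mol⁻¹ K⁻¹ and T = 296 K gives K ≈ 6.17.
Fraction in the lower-energy chair = K/(K+1) = 86.0%.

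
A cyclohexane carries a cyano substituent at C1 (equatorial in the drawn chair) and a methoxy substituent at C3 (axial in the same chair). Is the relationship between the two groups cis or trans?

trans

C1 and C3 have the same parity, so their axial bonds point in the same direction.
With same-parity carbons, two substituents on the same face are both axial or both equatorial; opposite faces give one of each.
Here the groups are equatorial/axial → opposite face → trans.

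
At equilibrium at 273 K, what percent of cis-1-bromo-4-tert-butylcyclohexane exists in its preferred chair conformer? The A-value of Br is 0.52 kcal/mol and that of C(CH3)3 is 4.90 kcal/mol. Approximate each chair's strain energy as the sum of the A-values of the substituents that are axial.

100.0%

C1 and C4 have opposite parity, so for the cis isomer the two substituents are one axial and one equatorial in each chair.
Chair I (bromo axial, tert-butyl equatorial): E = 0.52 kcal/mol; chair II (bromo equatorial, tert-butyl axial): E = 4.90 kcal/mol.
ΔG = 4.38 kcal/mol between the two chairs.
K = exp(ΔG/RT) with R = 1.987×10⁻³ kcal mol⁻¹ K⁻¹ and T = 273 K gives K ≈ 3.21e+03.
Fraction in the lower-energy chair = K/(K+1) = 100.0%.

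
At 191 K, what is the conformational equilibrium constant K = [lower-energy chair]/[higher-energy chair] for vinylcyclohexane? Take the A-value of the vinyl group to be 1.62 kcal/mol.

One chair has the vinyl group axial (E = 1.62 kcal/mol) and the other has it equatorial (E = 0).
ΔG = 1.62 kcal/mol between the two chairs.
K = exp(ΔG/RT) with R = 1.987×10⁻³ kcal mol⁻¹ K⁻¹ and T = 191 K gives K ≈ 71.4.

K ≈ 71.4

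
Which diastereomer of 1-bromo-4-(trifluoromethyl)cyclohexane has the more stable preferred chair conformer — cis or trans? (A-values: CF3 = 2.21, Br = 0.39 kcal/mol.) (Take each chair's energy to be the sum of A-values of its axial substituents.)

trans

At 1,4 positions (parity opposite): cis → (a,e or e,a); trans → (e,e or a,a).
Best chair for cis: E = 0.39 kcal/mol; best chair for trans: E = 0.00 kcal/mol.
The trans isomer is lower by 0.39 kcal/mol.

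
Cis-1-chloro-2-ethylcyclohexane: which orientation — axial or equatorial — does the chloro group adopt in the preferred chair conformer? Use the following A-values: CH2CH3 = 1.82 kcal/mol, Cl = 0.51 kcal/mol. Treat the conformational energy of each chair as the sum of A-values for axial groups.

axial

C1 and C2 have opposite parity, so for the cis isomer the two substituents are one axial and one equatorial in each chair.
Chair I (ethyl axial, chloro equatorial): E = 1.82 kcal/mol.
Chair II (ethyl equatorial, chloro axial): E = 0.51 kcal/mol.
Chair II is the more stable (lower-energy) conformer, and in that chair the chloro group is axial.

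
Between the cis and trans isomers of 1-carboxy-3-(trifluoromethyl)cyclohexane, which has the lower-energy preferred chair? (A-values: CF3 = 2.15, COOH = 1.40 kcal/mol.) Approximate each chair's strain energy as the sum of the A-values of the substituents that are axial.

At 1,3 positions (parity same): cis → (e,e or a,a); trans → (a,e or e,a).
Best chair for cis: E = 0.00 kcal/mol; best chair for trans: E = 1.40 kcal/mol.
The cis isomer is lower by 1.40 kcal/mol.

cis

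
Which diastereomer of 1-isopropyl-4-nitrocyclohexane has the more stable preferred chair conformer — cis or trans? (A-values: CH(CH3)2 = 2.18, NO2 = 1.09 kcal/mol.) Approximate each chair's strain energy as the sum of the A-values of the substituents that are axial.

At 1,4 positions (parity opposite): cis → (a,e or e,a); trans → (e,e or a,a).
Best chair for cis: E = 1.09 kcal/mol; best chair for trans: E = 0.00 kcal/mol.
The trans isomer is lower by 1.09 kcal/mol.

trans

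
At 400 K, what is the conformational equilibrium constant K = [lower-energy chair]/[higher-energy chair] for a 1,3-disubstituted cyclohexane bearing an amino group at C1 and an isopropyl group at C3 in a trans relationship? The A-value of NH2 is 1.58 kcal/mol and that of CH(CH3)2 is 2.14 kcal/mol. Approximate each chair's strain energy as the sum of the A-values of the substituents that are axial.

K ≈ 2.02

C1 and C3 have the same parity, so for the trans isomer the two substituents are one axial and one equatorial in each chair.
Chair I (amino axial, isopropyl equatorial): E = 1.58 kcal/mol; chair II (amino equatorial, isopropyl axial): E = 2.14 kcal/mol.
ΔG = 0.56 kcal/mol between the two chairs.
K = exp(ΔG/RT) with R = 1.987×10⁻³ kcal mol⁻¹ K⁻¹ and T = 400 K gives K ≈ 2.02.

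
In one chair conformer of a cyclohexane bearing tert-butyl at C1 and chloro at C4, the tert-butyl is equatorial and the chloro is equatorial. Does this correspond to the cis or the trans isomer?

C1 and C4 have opposite parity, so their axial bonds point in opposite directions.
With opposite-parity carbons, two substituents on the same face are one axial and one equatorial; opposite faces give both axial or both equatorial.
Here the groups are equatorial/equatorial → opposite face → trans.

trans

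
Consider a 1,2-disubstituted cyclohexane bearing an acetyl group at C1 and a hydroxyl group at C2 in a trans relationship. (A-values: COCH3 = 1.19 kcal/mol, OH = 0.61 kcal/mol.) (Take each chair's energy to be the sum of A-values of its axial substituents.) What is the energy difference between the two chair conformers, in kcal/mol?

C1 and C2 have opposite parity, so for the trans isomer the two substituents are e,e in one chair and a,a in the other.
Chair I (acetyl axial, hydroxyl axial): E = 1.80 kcal/mol.
Chair II (acetyl equatorial, hydroxyl equatorial): E = 0.00 kcal/mol.
ΔE = 1.80 − 0.00 = 1.80 kcal/mol; chair II is more stable.

1.80 kcal/mol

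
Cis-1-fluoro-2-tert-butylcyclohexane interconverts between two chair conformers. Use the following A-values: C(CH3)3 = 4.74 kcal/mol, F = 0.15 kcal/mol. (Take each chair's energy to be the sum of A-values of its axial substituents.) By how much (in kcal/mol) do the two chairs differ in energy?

4.59 kcal/mol

C1 and C2 have opposite parity, so for the cis isomer the two substituents are one axial and one equatorial in each chair.
Chair I (tert-butyl axial, fluoro equatorial): E = 4.74 kcal/mol.
Chair II (tert-butyl equatorial, fluoro axial): E = 0.15 kcal/mol.
ΔE = 4.74 − 0.15 = 4.59 kcal/mol; chair II is more stable.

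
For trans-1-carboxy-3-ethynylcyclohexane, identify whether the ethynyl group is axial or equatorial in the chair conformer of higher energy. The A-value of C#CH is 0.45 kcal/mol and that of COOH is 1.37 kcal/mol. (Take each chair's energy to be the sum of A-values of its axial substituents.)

C1 and C3 have the same parity, so for the trans isomer the two substituents are one axial and one equatorial in each chair.
Chair I (ethynyl axial, carboxyl equatorial): E = 0.45 kcal/mol.
Chair II (ethynyl equatorial, carboxyl axial): E = 1.37 kcal/mol.
Chair II is the less stable (higher-energy) conformer, and in that chair the ethynyl group is equatorial.

equatorial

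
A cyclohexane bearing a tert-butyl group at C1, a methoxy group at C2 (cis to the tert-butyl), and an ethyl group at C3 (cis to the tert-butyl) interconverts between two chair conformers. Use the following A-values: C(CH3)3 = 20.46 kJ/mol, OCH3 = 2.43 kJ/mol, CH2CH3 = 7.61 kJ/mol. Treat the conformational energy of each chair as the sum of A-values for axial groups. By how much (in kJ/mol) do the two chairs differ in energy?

25.64 kJ/mol

Chair I (tert-butyl axial, methoxy equatorial, ethyl axial): E = 28.07 kJ/mol.
Chair II (tert-butyl equatorial, methoxy axial, ethyl equatorial): E = 2.43 kJ/mol.
ΔE = 28.07 − 2.43 = 25.64 kJ/mol; chair II is more stable.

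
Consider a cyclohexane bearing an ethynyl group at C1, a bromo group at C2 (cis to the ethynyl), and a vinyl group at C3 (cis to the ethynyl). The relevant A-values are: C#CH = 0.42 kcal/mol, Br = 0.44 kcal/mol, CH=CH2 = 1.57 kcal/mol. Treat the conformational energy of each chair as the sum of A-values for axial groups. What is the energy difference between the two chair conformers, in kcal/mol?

1.55 kcal/mol

Chair I (ethynyl axial, bromo equatorial, vinyl axial): E = 1.99 kcal/mol.
Chair II (ethynyl equatorial, bromo axial, vinyl equatorial): E = 0.44 kcal/mol.
ΔE = 1.99 − 0.44 = 1.55 kcal/mol; chair II is more stable.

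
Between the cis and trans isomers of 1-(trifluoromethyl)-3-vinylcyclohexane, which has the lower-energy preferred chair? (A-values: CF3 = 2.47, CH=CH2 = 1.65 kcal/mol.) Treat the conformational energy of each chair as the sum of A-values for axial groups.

cis

At 1,3 positions (parity same): cis → (e,e or a,a); trans → (a,e or e,a).
Best chair for cis: E = 0.00 kcal/mol; best chair for trans: E = 1.65 kcal/mol.
The cis isomer is lower by 1.65 kcal/mol.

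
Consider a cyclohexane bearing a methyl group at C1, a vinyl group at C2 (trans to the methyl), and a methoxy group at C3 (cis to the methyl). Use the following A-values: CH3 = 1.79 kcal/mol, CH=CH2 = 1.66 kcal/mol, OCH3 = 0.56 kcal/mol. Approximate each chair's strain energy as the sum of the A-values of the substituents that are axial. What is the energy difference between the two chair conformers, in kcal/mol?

Chair I (methyl axial, vinyl axial, methoxy axial): E = 4.01 kcal/mol.
Chair II (methyl equatorial, vinyl equatorial, methoxy equatorial): E = 0.00 kcal/mol.
ΔE = 4.01 − 0.00 = 4.01 kcal/mol; chair II is more stable.

4.01 kcal/mol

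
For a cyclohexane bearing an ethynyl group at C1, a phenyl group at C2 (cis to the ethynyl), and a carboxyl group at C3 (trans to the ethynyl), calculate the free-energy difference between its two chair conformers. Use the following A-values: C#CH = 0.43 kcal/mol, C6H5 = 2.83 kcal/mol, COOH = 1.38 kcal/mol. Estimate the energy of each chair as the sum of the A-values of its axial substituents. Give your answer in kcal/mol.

3.78 kcal/mol

Chair I (ethynyl axial, phenyl equatorial, carboxyl equatorial): E = 0.43 kcal/mol.
Chair II (ethynyl equatorial, phenyl axial, carboxyl axial): E = 4.21 kcal/mol.
ΔE = 4.21 − 0.43 = 3.78 kcal/mol; chair I is more stable.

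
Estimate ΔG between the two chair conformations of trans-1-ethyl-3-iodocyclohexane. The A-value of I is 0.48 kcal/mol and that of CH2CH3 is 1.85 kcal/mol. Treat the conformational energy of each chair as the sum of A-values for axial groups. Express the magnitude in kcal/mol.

1.37 kcal/mol

C1 and C3 have the same parity, so for the trans isomer the two substituents are one axial and one equatorial in each chair.
Chair I (iodo axial, ethyl equatorial): E = 0.48 kcal/mol.
Chair II (iodo equatorial, ethyl axial): E = 1.85 kcal/mol.
ΔE = 1.85 − 0.48 = 1.37 kcal/mol; chair I is more stable.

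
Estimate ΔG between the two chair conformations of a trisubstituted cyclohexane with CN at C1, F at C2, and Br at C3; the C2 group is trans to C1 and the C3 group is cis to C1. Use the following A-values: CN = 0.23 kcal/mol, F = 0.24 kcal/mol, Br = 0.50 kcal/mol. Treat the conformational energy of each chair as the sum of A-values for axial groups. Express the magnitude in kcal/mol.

Chair I (cyano axial, fluoro axial, bromo axial): E = 0.97 kcal/mol.
Chair II (cyano equatorial, fluoro equatorial, bromo equatorial): E = 0.00 kcal/mol.
ΔE = 0.97 − 0.00 = 0.97 kcal/mol; chair II is more stable.

0.97 kcal/mol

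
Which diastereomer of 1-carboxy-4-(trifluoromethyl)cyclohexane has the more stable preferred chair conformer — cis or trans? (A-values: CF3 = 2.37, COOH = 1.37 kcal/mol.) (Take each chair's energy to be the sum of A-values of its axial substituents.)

At 1,4 positions (parity opposite): cis → (a,e or e,a); trans → (e,e or a,a).
Best chair for cis: E = 1.37 kcal/mol; best chair for trans: E = 0.00 kcal/mol.
The trans isomer is lower by 1.37 kcal/mol.

trans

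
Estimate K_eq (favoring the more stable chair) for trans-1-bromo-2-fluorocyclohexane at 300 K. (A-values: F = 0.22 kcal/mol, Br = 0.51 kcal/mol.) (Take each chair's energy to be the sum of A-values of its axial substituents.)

C1 and C2 have opposite parity, so for the trans isomer the two substituents are e,e in one chair and a,a in the other.
Chair I (fluoro axial, bromo axial): E = 0.73 kcal/mol; chair II (fluoro equatorial, bromo equatorial): E = 0.00 kcal/mol.
ΔG = 0.73 kcal/mol between the two chairs.
K = exp(ΔG/RT) with R = 1.987×10⁻³ kcal mol⁻¹ K⁻¹ and T = 300 K gives K ≈ 3.4.

K ≈ 3.40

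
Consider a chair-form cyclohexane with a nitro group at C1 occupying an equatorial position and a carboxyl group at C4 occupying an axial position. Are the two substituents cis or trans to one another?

cis

C1 and C4 have opposite parity, so their axial bonds point in opposite directions.
With opposite-parity carbons, two substituents on the same face are one axial and one equatorial; opposite faces give both axial or both equatorial.
Here the groups are equatorial/axial → same face → cis.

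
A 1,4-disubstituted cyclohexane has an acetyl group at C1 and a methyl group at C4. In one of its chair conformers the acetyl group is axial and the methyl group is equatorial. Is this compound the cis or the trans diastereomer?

cis

C1 and C4 have opposite parity, so their axial bonds point in opposite directions.
With opposite-parity carbons, two substituents on the same face are one axial and one equatorial; opposite faces give both axial or both equatorial.
Here the groups are axial/equatorial → same face → cis.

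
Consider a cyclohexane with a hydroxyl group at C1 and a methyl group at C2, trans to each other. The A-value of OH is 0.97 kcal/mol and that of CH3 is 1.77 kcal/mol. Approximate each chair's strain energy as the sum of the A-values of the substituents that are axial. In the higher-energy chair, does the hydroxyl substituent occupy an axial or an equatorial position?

C1 and C2 have opposite parity, so for the trans isomer the two substituents are e,e in one chair and a,a in the other.
Chair I (hydroxyl axial, methyl axial): E = 2.74 kcal/mol.
Chair II (hydroxyl equatorial, methyl equatorial): E = 0.00 kcal/mol.
Chair I is the less stable (higher-energy) conformer, and in that chair the hydroxyl group is axial.

axial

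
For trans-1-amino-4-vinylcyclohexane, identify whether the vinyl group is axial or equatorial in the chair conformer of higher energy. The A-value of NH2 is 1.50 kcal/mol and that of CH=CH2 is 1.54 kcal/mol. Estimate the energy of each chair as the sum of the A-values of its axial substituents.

C1 and C4 have opposite parity, so for the trans isomer the two substituents are e,e in one chair and a,a in the other.
Chair I (amino axial, vinyl axial): E = 3.04 kcal/mol.
Chair II (amino equatorial, vinyl equatorial): E = 0.00 kcal/mol.
Chair I is the less stable (higher-energy) conformer, and in that chair the vinyl group is axial.

axial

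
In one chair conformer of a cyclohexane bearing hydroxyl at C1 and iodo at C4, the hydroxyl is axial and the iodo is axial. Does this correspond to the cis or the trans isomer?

C1 and C4 have opposite parity, so their axial bonds point in opposite directions.
With opposite-parity carbons, two substituents on the same face are one axial and one equatorial; opposite faces give both axial or both equatorial.
Here the groups are axial/axial → opposite face → trans.

trans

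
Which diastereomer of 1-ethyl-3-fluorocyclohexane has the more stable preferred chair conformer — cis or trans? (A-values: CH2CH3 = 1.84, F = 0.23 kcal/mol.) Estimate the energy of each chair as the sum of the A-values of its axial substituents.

cis

At 1,3 positions (parity same): cis → (e,e or a,a); trans → (a,e or e,a).
Best chair for cis: E = 0.00 kcal/mol; best chair for trans: E = 0.23 kcal/mol.
The cis isomer is lower by 0.23 kcal/mol.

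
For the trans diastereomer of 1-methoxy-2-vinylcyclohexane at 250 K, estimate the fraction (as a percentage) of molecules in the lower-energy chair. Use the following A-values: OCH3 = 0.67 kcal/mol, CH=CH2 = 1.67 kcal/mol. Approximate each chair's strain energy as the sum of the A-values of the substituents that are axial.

99.1%

C1 and C2 have opposite parity, so for the trans isomer the two substituents are e,e in one chair and a,a in the other.
Chair I (methoxy axial, vinyl axial): E = 2.34 kcal/mol; chair II (methoxy equatorial, vinyl equatorial): E = 0.00 kcal/mol.
ΔG = 2.34 kcal/mol between the two chairs.
K = exp(ΔG/RT) with R = 1.987×10⁻³ kcal mol⁻¹ K⁻¹ and T = 250 K gives K ≈ 111.
Fraction in the lower-energy chair = K/(K+1) = 99.1%.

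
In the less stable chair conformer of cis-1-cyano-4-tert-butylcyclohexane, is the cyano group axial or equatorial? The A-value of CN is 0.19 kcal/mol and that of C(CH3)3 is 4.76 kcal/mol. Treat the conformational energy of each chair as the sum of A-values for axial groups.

C1 and C4 have opposite parity, so for the cis isomer the two substituents are one axial and one equatorial in each chair.
Chair I (cyano axial, tert-butyl equatorial): E = 0.19 kcal/mol.
Chair II (cyano equatorial, tert-butyl axial): E = 4.76 kcal/mol.
Chair II is the less stable (higher-energy) conformer, and in that chair the cyano group is equatorial.

equatorial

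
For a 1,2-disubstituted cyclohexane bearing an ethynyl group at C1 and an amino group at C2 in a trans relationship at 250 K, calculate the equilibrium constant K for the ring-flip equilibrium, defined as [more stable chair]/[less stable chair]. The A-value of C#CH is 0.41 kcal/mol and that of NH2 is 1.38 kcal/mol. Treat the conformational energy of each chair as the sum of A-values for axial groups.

K ≈ 36.7

C1 and C2 have opposite parity, so for the trans isomer the two substituents are e,e in one chair and a,a in the other.
Chair I (ethynyl axial, amino axial): E = 1.79 kcal/mol; chair II (ethynyl equatorial, amino equatorial): E = 0.00 kcal/mol.
ΔG = 1.79 kcal/mol between the two chairs.
K = exp(ΔG/RT) with R = 1.987×10⁻³ kcal mol⁻¹ K⁻¹ and T = 250 K gives K ≈ 36.7.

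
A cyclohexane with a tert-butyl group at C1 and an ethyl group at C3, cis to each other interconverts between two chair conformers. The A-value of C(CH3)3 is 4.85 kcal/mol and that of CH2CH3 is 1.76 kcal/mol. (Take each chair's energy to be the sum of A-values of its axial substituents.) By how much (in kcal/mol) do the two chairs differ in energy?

C1 and C3 have the same parity, so for the cis isomer the two substituents are e,e in one chair and a,a in the other.
Chair I (tert-butyl axial, ethyl axial): E = 6.61 kcal/mol.
Chair II (tert-butyl equatorial, ethyl equatorial): E = 0.00 kcal/mol.
ΔE = 6.61 − 0.00 = 6.61 kcal/mol; chair II is more stable.

6.61 kcal/mol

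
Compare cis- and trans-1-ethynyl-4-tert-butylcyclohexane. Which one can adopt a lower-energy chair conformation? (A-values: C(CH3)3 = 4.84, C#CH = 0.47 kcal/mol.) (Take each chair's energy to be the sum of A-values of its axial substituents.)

trans

At 1,4 positions (parity opposite): cis → (a,e or e,a); trans → (e,e or a,a).
Best chair for cis: E = 0.47 kcal/mol; best chair for trans: E = 0.00 kcal/mol.
The trans isomer is lower by 0.47 kcal/mol.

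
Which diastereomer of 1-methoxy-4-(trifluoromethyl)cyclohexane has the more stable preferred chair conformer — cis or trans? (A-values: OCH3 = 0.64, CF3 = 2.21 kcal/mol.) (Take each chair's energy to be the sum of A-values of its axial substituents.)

At 1,4 positions (parity opposite): cis → (a,e or e,a); trans → (e,e or a,a).
Best chair for cis: E = 0.64 kcal/mol; best chair for trans: E = 0.00 kcal/mol.
The trans isomer is lower by 0.64 kcal/mol.

trans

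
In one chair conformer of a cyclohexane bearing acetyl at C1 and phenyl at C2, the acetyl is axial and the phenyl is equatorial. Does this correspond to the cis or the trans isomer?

C1 and C2 have opposite parity, so their axial bonds point in opposite directions.
With opposite-parity carbons, two substituents on the same face are one axial and one equatorial; opposite faces give both axial or both equatorial.
Here the groups are axial/equatorial → same face → cis.

cis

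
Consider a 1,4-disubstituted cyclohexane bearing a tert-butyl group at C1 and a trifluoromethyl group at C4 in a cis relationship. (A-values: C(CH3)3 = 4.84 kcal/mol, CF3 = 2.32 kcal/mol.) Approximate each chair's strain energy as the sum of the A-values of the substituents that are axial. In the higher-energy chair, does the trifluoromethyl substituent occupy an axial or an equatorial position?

C1 and C4 have opposite parity, so for the cis isomer the two substituents are one axial and one equatorial in each chair.
Chair I (tert-butyl axial, trifluoromethyl equatorial): E = 4.84 kcal/mol.
Chair II (tert-butyl equatorial, trifluoromethyl axial): E = 2.32 kcal/mol.
Chair I is the less stable (higher-energy) conformer, and in that chair the trifluoromethyl group is equatorial.

equatorial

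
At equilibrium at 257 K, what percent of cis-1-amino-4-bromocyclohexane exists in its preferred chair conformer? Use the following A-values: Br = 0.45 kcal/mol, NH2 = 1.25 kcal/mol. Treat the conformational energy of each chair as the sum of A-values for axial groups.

C1 and C4 have opposite parity, so for the cis isomer the two substituents are one axial and one equatorial in each chair.
Chair I (bromo axial, amino equatorial): E = 0.45 kcal/mol; chair II (bromo equatorial, amino axial): E = 1.25 kcal/mol.
ΔG = 0.80 kcal/mol between the two chairs.
K = exp(ΔG/RT) with R = 1.987×10⁻³ kcal mol⁻¹ K⁻¹ and T = 257 K gives K ≈ 4.79.
Fraction in the lower-energy chair = K/(K+1) = 82.7%.

82.7%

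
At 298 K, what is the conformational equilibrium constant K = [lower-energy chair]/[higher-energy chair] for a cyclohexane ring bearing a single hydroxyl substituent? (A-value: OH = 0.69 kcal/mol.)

One chair has the hydroxyl group axial (E = 0.69 kcal/mol) and the other has it equatorial (E = 0).
ΔG = 0.69 kcal/mol between the two chairs.
K = exp(ΔG/RT) with R = 1.987×10⁻³ kcal mol⁻¹ K⁻¹ and T = 298 K gives K ≈ 3.21.

K ≈ 3.21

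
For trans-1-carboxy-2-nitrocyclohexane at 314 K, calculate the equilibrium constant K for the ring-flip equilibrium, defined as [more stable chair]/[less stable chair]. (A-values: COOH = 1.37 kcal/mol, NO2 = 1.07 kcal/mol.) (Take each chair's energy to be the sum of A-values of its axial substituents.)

C1 and C2 have opposite parity, so for the trans isomer the two substituents are e,e in one chair and a,a in the other.
Chair I (carboxyl axial, nitro axial): E = 2.44 kcal/mol; chair II (carboxyl equatorial, nitro equatorial): E = 0.00 kcal/mol.
ΔG = 2.44 kcal/mol between the two chairs.
K = exp(ΔG/RT) with R = 1.987×10⁻³ kcal mol⁻¹ K⁻¹ and T = 314 K gives K ≈ 49.9.

K ≈ 49.9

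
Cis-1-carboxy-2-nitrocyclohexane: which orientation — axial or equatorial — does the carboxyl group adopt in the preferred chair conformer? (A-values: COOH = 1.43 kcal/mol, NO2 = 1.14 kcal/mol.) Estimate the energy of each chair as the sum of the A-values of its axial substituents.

C1 and C2 have opposite parity, so for the cis isomer the two substituents are one axial and one equatorial in each chair.
Chair I (carboxyl axial, nitro equatorial): E = 1.43 kcal/mol.
Chair II (carboxyl equatorial, nitro axial): E = 1.14 kcal/mol.
Chair II is the more stable (lower-energy) conformer, and in that chair the carboxyl group is equatorial.

equatorial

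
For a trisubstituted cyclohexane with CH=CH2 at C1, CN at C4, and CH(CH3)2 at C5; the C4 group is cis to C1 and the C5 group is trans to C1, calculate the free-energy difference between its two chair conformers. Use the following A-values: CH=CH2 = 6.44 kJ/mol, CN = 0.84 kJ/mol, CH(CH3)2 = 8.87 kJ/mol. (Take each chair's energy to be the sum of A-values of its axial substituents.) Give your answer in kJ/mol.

Chair I (vinyl axial, cyano equatorial, isopropyl equatorial): E = 6.44 kJ/mol.
Chair II (vinyl equatorial, cyano axial, isopropyl axial): E = 9.71 kJ/mol.
ΔE = 9.71 − 6.44 = 3.27 kJ/mol; chair I is more stable.

3.27 kJ/mol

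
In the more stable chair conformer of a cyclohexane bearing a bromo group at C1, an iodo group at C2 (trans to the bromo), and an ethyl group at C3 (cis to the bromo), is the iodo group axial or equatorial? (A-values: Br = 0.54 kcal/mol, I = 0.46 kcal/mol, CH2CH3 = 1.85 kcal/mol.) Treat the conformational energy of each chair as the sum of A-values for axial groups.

Chair I (bromo axial, iodo axial, ethyl axial): E = 2.85 kcal/mol.
Chair II (bromo equatorial, iodo equatorial, ethyl equatorial): E = 0.00 kcal/mol.
Chair II is the more stable (lower-energy) conformer, and in that chair the iodo group is equatorial.

equatorial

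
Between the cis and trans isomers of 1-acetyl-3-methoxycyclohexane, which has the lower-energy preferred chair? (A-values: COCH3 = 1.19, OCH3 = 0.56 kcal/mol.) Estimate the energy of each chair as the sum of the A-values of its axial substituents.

At 1,3 positions (parity same): cis → (e,e or a,a); trans → (a,e or e,a).
Best chair for cis: E = 0.00 kcal/mol; best chair for trans: E = 0.56 kcal/mol.
The cis isomer is lower by 0.56 kcal/mol.

cis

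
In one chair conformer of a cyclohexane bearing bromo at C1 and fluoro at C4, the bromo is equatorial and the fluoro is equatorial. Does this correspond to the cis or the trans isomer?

trans

C1 and C4 have opposite parity, so their axial bonds point in opposite directions.
With opposite-parity carbons, two substituents on the same face are one axial and one equatorial; opposite faces give both axial or both equatorial.
Here the groups are equatorial/equatorial → opposite face → trans.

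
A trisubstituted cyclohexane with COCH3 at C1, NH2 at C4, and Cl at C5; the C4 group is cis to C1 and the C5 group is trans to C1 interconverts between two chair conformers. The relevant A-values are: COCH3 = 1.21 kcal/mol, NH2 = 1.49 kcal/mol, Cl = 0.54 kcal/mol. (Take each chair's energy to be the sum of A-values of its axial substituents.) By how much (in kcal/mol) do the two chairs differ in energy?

0.82 kcal/mol

Chair I (acetyl axial, amino equatorial, chloro equatorial): E = 1.21 kcal/mol.
Chair II (acetyl equatorial, amino axial, chloro axial): E = 2.03 kcal/mol.
ΔE = 2.03 − 1.21 = 0.82 kcal/mol; chair I is more stable.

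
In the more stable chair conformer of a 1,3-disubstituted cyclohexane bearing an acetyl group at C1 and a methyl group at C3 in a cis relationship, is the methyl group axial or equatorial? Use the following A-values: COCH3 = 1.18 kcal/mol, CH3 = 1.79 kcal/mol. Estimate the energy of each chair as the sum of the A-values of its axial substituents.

C1 and C3 have the same parity, so for the cis isomer the two substituents are e,e in one chair and a,a in the other.
Chair I (acetyl axial, methyl axial): E = 2.97 kcal/mol.
Chair II (acetyl equatorial, methyl equatorial): E = 0.00 kcal/mol.
Chair II is the more stable (lower-energy) conformer, and in that chair the methyl group is equatorial.

equatorial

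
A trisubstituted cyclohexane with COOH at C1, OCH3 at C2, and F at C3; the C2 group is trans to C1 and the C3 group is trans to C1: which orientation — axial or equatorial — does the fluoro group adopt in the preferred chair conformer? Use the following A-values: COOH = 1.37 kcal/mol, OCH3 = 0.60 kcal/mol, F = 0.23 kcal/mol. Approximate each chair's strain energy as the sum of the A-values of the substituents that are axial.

Chair I (carboxyl axial, methoxy axial, fluoro equatorial): E = 1.97 kcal/mol.
Chair II (carboxyl equatorial, methoxy equatorial, fluoro axial): E = 0.23 kcal/mol.
Chair II is the more stable (lower-energy) conformer, and in that chair the fluoro group is axial.

axial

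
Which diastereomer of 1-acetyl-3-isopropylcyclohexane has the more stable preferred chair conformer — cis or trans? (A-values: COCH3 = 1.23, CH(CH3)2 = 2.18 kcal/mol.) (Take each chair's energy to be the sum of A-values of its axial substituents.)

At 1,3 positions (parity same): cis → (e,e or a,a); trans → (a,e or e,a).
Best chair for cis: E = 0.00 kcal/mol; best chair for trans: E = 1.23 kcal/mol.
The cis isomer is lower by 1.23 kcal/mol.

cis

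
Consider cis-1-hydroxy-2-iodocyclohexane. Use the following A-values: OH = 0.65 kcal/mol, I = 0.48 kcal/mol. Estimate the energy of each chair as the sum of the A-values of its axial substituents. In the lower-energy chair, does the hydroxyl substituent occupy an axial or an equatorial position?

equatorial

C1 and C2 have opposite parity, so for the cis isomer the two substituents are one axial and one equatorial in each chair.
Chair I (hydroxyl axial, iodo equatorial): E = 0.65 kcal/mol.
Chair II (hydroxyl equatorial, iodo axial): E = 0.48 kcal/mol.
Chair II is the more stable (lower-energy) conformer, and in that chair the hydroxyl group is equatorial.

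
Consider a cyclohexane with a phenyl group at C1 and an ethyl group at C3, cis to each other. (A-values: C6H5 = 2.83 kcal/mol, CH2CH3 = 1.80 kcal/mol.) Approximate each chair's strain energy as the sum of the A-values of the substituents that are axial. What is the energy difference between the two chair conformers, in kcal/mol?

C1 and C3 have the same parity, so for the cis isomer the two substituents are e,e in one chair and a,a in the other.
Chair I (phenyl axial, ethyl axial): E = 4.63 kcal/mol.
Chair II (phenyl equatorial, ethyl equatorial): E = 0.00 kcal/mol.
ΔE = 4.63 − 0.00 = 4.63 kcal/mol; chair II is more stable.

4.63 kcal/mol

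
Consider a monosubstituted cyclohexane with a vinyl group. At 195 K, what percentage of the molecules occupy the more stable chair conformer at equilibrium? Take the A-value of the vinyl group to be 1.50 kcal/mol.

98.0%

One chair has the vinyl group axial (E = 1.50 kcal/mol) and the other has it equatorial (E = 0).
ΔG = 1.50 kcal/mol between the two chairs.
K = exp(ΔG/RT) with R = 1.987×10⁻³ kcal mol⁻¹ K⁻¹ and T = 195 K gives K ≈ 48.
Fraction in the lower-energy chair = K/(K+1) = 98.0%.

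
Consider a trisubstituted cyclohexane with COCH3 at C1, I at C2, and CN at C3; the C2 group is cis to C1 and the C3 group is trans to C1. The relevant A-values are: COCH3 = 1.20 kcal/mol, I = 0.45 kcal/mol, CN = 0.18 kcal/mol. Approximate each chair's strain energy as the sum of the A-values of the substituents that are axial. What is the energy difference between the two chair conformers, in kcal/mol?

Chair I (acetyl axial, iodo equatorial, cyano equatorial): E = 1.20 kcal/mol.
Chair II (acetyl equatorial, iodo axial, cyano axial): E = 0.63 kcal/mol.
ΔE = 1.20 − 0.63 = 0.57 kcal/mol; chair II is more stable.

0.57 kcal/mol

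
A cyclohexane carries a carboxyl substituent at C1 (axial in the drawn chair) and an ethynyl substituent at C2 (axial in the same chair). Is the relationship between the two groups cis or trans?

C1 and C2 have opposite parity, so their axial bonds point in opposite directions.
With opposite-parity carbons, two substituents on the same face are one axial and one equatorial; opposite faces give both axial or both equatorial.
Here the groups are axial/axial → opposite face → trans.

trans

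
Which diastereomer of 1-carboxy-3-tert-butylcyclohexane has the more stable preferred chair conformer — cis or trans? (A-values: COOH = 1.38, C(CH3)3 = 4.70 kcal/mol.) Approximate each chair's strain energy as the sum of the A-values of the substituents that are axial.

cis

At 1,3 positions (parity same): cis → (e,e or a,a); trans → (a,e or e,a).
Best chair for cis: E = 0.00 kcal/mol; best chair for trans: E = 1.38 kcal/mol.
The cis isomer is lower by 1.38 kcal/mol.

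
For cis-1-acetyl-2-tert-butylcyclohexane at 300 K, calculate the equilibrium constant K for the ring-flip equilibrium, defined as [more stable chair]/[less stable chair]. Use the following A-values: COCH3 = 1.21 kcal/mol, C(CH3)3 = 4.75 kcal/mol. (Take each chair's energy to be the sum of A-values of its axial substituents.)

C1 and C2 have opposite parity, so for the cis isomer the two substituents are one axial and one equatorial in each chair.
Chair I (acetyl axial, tert-butyl equatorial): E = 1.21 kcal/mol; chair II (acetyl equatorial, tert-butyl axial): E = 4.75 kcal/mol.
ΔG = 3.54 kcal/mol between the two chairs.
K = exp(ΔG/RT) with R = 1.987×10⁻³ kcal mol⁻¹ K⁻¹ and T = 300 K gives K ≈ 379.

K ≈ 379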